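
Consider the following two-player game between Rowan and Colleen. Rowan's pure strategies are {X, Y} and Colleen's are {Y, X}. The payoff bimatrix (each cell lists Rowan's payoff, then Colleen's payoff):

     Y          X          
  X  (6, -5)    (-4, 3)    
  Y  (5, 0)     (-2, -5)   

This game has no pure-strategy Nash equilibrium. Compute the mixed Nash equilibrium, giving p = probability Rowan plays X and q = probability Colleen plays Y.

p = 5/13, q = 2/3

Rowan's mix must leave Colleen indifferent between Y and X.
  Colleen's payoff from Y: p·(-5) + (1−p)·0 = -5p
  Colleen's payoff from X: p·3 + (1−p)·(-5) = 8p - 5
  -5p = 8p - 5  ⇒  -13p = -5  ⇒  p = 5/13.
In a mixed equilibrium Rowan is indifferent between X and Y; this condition fixes q.
  Rowan's payoff to X: q·6 + (1−q)·(-4) = 10q - 4
  Rowan's payoff to Y: q·5 + (1−q)·(-2) = 7q - 2
  10q - 4 = 7q - 2  ⇒  3q = 2  ⇒  q = 2/3.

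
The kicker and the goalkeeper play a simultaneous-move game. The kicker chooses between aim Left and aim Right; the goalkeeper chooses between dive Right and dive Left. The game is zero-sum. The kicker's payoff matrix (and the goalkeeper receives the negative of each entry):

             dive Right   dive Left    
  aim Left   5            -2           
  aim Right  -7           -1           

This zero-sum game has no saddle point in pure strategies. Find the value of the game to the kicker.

For the kicker to be willing to mix, the kicker must be indifferent between aim Left and aim Right, which pins down the goalkeeper's mix.
  the kicker's payoff from aim Left: q·5 + (1−q)·(-2) = 7q - 2
  the kicker's payoff from aim Right: q·(-7) + (1−q)·(-1) = -6q - 1
  7q - 2 = -6q - 1  ⇒  13q = 1  ⇒  q = 1/13.
The value is the kicker's expected payoff against this mix (using aim Left): (1/13)·5 + (12/13)·(-2) = -19/13.

v = -19/13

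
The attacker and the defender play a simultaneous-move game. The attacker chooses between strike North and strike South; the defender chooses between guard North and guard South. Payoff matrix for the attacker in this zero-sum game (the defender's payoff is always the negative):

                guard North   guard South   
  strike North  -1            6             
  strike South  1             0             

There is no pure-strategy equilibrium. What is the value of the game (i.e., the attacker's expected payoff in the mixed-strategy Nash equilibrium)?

v = 3/4

The defender's mix must leave the attacker indifferent between strike North and strike South.
  the attacker's payoff from strike North: q·(-1) + (1−q)·6 = -7q + 6
  the attacker's payoff from strike South: q·1 + (1−q)·0 = q
  -7q + 6 = q  ⇒  -8q = -6  ⇒  q = 3/4.
The value is the attacker's expected payoff against this mix (using strike North): (3/4)·(-1) + (1/4)·6 = 3/4.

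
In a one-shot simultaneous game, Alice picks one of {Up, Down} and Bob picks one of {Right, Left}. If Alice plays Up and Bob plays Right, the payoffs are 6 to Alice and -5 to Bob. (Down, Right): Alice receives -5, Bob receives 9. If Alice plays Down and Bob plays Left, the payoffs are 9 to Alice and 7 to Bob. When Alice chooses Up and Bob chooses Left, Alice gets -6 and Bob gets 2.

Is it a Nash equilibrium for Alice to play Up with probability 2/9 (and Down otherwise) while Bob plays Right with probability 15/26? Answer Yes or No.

Yes

Check Bob's indifference given Alice's mix p = 2/9:
  payoff from Right = 53/9; payoff from Left = 53/9 — equal.
Check Alice's indifference given Bob's mix q = 15/26:
  payoff from Up = 12/13; payoff from Down = 12/13 — equal.
Both players are indifferent, so neither can profitably deviate.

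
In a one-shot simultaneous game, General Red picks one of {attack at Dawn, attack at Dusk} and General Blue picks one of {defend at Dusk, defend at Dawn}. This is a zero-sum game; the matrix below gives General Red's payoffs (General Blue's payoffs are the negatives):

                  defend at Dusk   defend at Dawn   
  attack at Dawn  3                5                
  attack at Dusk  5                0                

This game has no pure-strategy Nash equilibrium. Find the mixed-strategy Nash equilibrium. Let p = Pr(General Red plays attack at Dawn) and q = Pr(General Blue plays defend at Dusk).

p = 5/7, q = 5/7

For General Blue to be willing to mix, General Blue must be indifferent between defend at Dusk and defend at Dawn, which pins down General Red's mix.
  General Blue's payoff to defend at Dusk: p·(-3) + (1−p)·(-5) = 2p - 5
  General Blue's payoff to defend at Dawn: p·(-5) + (1−p)·0 = -5p
  2p - 5 = -5p  ⇒  7p = 5  ⇒  p = 5/7.
General Red's indifference between attack at Dawn and attack at Dusk determines General Blue's mixing probability q:
  General Red's payoff to attack at Dawn: q·3 + (1−q)·5 = -2q + 5
  General Red's payoff to attack at Dusk: q·5 + (1−q)·0 = 5q
  -2q + 5 = 5q  ⇒  -7q = -5  ⇒  q = 5/7.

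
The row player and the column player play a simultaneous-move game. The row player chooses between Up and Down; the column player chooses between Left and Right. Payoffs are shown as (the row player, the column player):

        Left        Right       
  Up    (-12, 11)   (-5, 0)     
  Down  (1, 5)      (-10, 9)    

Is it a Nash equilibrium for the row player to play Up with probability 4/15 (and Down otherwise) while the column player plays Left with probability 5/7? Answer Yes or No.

Given the column player's mix q = 5/7, the row player's payoff from Up is -10 but from Down is -15/7. The row player strictly prefers Down, so the row player would not mix.
So the proposed profile is not a Nash equilibrium.

No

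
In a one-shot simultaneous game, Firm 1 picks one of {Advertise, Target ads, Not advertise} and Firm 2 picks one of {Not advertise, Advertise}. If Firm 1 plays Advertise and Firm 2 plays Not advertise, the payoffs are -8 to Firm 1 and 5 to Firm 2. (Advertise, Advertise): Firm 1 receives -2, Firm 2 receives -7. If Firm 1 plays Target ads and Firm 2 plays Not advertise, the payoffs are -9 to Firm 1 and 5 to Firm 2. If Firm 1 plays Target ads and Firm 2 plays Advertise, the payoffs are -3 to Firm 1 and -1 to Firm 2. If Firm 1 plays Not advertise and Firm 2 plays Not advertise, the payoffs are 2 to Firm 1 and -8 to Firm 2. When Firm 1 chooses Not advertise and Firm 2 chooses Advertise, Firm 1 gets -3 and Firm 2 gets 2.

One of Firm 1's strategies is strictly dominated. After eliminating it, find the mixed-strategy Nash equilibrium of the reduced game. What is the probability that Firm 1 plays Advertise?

p = 5/11

Firm 1's strategy Target ads is strictly dominated by Advertise: -8 > -9 and -2 > -3. Eliminate Target ads.
In a mixed equilibrium Firm 2 is indifferent between Not advertise and Advertise; this condition fixes p.
  Firm 2's payoff to Not advertise: p·5 + (1−p)·(-8) = 13p - 8
  Firm 2's payoff to Advertise: p·(-7) + (1−p)·2 = -9p + 2
  13p - 8 = -9p + 2  ⇒  22p = 10  ⇒  p = 5/11.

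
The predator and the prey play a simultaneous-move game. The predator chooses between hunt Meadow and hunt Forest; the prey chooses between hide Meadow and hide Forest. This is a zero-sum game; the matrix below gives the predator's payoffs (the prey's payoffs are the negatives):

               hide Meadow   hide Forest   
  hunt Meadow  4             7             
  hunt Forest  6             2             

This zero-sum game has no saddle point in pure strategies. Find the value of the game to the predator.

Set the predator's expected payoff from hunt Meadow equal to that from hunt Forest:
  the predator's expected payoff from hunt Meadow: q·4 + (1−q)·7 = -3q + 7
  the predator's expected payoff from hunt Forest: q·6 + (1−q)·2 = 4q + 2
  -3q + 7 = 4q + 2  ⇒  -7q = -5  ⇒  q = 5/7.
The value is the predator's expected payoff against this mix (using hunt Meadow): (5/7)·4 + (2/7)·7 = 34/7.

v = 34/7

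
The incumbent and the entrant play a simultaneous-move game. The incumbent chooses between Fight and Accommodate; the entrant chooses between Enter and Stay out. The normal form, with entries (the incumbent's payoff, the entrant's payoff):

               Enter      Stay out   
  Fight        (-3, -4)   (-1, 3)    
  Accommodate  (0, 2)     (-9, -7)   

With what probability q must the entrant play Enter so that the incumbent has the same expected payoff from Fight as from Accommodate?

q = 8/11

The incumbent's indifference between Fight and Accommodate determines the entrant's mixing probability q:
  the incumbent's payoff from Fight: q·(-3) + (1−q)·(-1) = -2q - 1
  the incumbent's payoff from Accommodate: q·0 + (1−q)·(-9) = 9q - 9
  -2q - 1 = 9q - 9  ⇒  -11q = -8  ⇒  q = 8/11.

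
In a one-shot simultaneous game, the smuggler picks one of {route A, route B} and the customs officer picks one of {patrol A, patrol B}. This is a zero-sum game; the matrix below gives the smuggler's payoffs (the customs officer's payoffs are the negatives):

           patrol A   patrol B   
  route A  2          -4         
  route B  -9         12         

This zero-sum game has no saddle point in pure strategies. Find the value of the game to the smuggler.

v = -4/9

For the smuggler to be willing to mix, the smuggler must be indifferent between route A and route B, which pins down the customs officer's mix.
  the smuggler's expected payoff from route A: q·2 + (1−q)·(-4) = 6q - 4
  the smuggler's expected payoff from route B: q·(-9) + (1−q)·12 = -21q + 12
  6q - 4 = -21q + 12  ⇒  27q = 16  ⇒  q = 16/27.
The value is the smuggler's expected payoff against this mix (using route A): (16/27)·2 + (11/27)·(-4) = -4/9.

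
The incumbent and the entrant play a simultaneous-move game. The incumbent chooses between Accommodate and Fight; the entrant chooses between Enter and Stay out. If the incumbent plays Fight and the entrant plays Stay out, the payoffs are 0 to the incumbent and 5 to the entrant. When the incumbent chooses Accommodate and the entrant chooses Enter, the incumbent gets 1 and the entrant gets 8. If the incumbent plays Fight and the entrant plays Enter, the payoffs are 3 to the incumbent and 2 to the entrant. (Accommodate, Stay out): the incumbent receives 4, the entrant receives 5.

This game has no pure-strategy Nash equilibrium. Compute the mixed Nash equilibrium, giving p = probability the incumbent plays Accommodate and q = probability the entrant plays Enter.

The entrant's indifference between Enter and Stay out determines the incumbent's mixing probability p:
  the entrant's payoff to Enter: p·8 + (1−p)·2 = 6p + 2
  the entrant's payoff to Stay out: p·5 + (1−p)·5 = 5
  6p + 2 = 5  ⇒  6p = 3  ⇒  p = 1/2.
For the incumbent to be willing to mix, the incumbent must be indifferent between Accommodate and Fight, which pins down the entrant's mix.
  the incumbent's payoff to Accommodate: q·1 + (1−q)·4 = -3q + 4
  the incumbent's payoff to Fight: q·3 + (1−q)·0 = 3q
  -3q + 4 = 3q  ⇒  -6q = -4  ⇒  q = 2/3.

p = 1/2, q = 2/3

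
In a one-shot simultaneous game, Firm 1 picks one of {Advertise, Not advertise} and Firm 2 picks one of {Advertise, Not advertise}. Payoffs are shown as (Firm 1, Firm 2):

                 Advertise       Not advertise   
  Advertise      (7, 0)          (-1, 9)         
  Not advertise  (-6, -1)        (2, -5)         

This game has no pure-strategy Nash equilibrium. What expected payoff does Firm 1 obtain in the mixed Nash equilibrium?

In a mixed equilibrium Firm 1 is indifferent between Advertise and Not advertise; this condition fixes q.
  Firm 1's payoff from Advertise: q·7 + (1−q)·(-1) = 8q - 1
  Firm 1's payoff from Not advertise: q·(-6) + (1−q)·2 = -8q + 2
  8q - 1 = -8q + 2  ⇒  16q = 3  ⇒  q = 3/16.
At equilibrium Firm 1 is indifferent across rows, so Firm 1's payoff equals the payoff from Advertise: (3/16)·7 + (13/16)·(-1) = 1/2.

1/2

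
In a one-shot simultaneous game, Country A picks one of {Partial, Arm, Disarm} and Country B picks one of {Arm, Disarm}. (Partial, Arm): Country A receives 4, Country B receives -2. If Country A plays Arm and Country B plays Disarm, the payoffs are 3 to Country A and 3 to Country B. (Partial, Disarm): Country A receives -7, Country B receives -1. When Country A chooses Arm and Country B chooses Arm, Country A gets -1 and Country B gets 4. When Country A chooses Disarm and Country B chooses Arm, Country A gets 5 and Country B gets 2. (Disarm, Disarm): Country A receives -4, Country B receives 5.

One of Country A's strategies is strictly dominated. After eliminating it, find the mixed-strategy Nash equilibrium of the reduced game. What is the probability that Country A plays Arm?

Country A's strategy Partial is strictly dominated by Disarm: 5 > 4 and -4 > -7. Eliminate Partial.
Set Country B's expected payoff from Arm equal to that from Disarm:
  Country B's expected payoff from Arm: p·4 + (1−p)·2 = 2p + 2
  Country B's expected payoff from Disarm: p·3 + (1−p)·5 = -2p + 5
  2p + 2 = -2p + 5  ⇒  4p = 3  ⇒  p = 3/4.

p = 3/4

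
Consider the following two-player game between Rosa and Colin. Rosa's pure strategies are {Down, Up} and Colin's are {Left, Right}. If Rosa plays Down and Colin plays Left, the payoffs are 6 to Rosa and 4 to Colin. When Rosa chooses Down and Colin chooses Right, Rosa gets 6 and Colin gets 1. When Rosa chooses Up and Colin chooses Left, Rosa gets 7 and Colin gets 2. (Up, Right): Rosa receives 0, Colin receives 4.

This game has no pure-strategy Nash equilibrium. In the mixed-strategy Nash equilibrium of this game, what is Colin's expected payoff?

In a mixed equilibrium Colin is indifferent between Left and Right; this condition fixes p.
  Colin's payoff to Left: p·4 + (1−p)·2 = 2p + 2
  Colin's payoff to Right: p·1 + (1−p)·4 = -3p + 4
  2p + 2 = -3p + 4  ⇒  5p = 2  ⇒  p = 2/5.
At equilibrium Colin is indifferent across columns, so Colin's payoff equals the payoff from Left: (2/5)·4 + (3/5)·2 = 14/5.

14/5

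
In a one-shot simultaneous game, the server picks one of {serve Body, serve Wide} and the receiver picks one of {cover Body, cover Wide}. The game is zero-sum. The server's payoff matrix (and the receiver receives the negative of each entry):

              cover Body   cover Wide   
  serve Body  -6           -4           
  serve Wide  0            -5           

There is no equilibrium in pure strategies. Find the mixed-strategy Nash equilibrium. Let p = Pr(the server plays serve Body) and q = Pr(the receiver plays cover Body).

p = 5/7, q = 1/7

The server's mix must leave the receiver indifferent between cover Body and cover Wide.
  the receiver's payoff to cover Body: p·6 + (1−p)·0 = 6p
  the receiver's payoff to cover Wide: p·4 + (1−p)·5 = -p + 5
  6p = -p + 5  ⇒  7p = 5  ⇒  p = 5/7.
The receiver's mix must leave the server indifferent between serve Body and serve Wide.
  the server's payoff to serve Body: q·(-6) + (1−q)·(-4) = -2q - 4
  the server's payoff to serve Wide: q·0 + (1−q)·(-5) = 5q - 5
  -2q - 4 = 5q - 5  ⇒  -7q = -1  ⇒  q = 1/7.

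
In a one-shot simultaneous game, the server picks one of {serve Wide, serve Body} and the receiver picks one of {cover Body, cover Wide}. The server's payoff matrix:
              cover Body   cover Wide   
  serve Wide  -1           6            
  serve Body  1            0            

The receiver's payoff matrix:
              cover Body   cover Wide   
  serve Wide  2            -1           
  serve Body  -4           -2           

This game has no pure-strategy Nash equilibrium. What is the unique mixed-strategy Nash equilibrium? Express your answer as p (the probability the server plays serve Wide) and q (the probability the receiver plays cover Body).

In a mixed equilibrium the receiver is indifferent between cover Body and cover Wide; this condition fixes p.
  the receiver's expected payoff from cover Body: p·2 + (1−p)·(-4) = 6p - 4
  the receiver's expected payoff from cover Wide: p·(-1) + (1−p)·(-2) = p - 2
  6p - 4 = p - 2  ⇒  5p = 2  ⇒  p = 2/5.
The server's indifference between serve Wide and serve Body determines the receiver's mixing probability q:
  the server's expected payoff from serve Wide: q·(-1) + (1−q)·6 = -7q + 6
  the server's expected payoff from serve Body: q·1 + (1−q)·0 = q
  -7q + 6 = q  ⇒  -8q = -6  ⇒  q = 3/4.

p = 2/5, q = 3/4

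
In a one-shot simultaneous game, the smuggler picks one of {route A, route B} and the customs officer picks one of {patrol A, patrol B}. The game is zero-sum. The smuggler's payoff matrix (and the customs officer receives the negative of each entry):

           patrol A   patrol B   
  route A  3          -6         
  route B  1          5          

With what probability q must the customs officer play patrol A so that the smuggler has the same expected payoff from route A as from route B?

In a mixed equilibrium the smuggler is indifferent between route A and route B; this condition fixes q.
  the smuggler's payoff from route A: q·3 + (1−q)·(-6) = 9q - 6
  the smuggler's payoff from route B: q·1 + (1−q)·5 = -4q + 5
  9q - 6 = -4q + 5  ⇒  13q = 11  ⇒  q = 11/13.

q = 11/13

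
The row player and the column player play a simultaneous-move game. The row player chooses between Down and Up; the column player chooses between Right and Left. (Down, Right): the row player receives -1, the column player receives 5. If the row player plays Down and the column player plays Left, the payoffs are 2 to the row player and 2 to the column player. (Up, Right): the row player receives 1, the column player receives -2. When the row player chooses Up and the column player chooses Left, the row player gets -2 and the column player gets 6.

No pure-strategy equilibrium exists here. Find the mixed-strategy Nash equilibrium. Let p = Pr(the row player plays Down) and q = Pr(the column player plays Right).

The column player's indifference between Right and Left determines the row player's mixing probability p:
  the column player's payoff to Right: p·5 + (1−p)·(-2) = 7p - 2
  the column player's payoff to Left: p·2 + (1−p)·6 = -4p + 6
  7p - 2 = -4p + 6  ⇒  11p = 8  ⇒  p = 8/11.
The column player's mix must leave the row player indifferent between Down and Up.
  the row player's payoff to Down: q·(-1) + (1−q)·2 = -3q + 2
  the row player's payoff to Up: q·1 + (1−q)·(-2) = 3q - 2
  -3q + 2 = 3q - 2  ⇒  -6q = -4  ⇒  q = 2/3.

p = 8/11, q = 2/3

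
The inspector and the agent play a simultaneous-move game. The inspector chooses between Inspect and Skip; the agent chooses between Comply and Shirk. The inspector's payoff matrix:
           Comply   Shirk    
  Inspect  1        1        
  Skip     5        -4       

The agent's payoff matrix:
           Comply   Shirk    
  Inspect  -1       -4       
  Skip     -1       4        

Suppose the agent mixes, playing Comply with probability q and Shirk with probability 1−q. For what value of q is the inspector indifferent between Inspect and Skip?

In a mixed equilibrium the inspector is indifferent between Inspect and Skip; this condition fixes q.
  the inspector's payoff to Inspect: q·1 + (1−q)·1 = 1
  the inspector's payoff to Skip: q·5 + (1−q)·(-4) = 9q - 4
  1 = 9q - 4  ⇒  -9q = -5  ⇒  q = 5/9.

q = 5/9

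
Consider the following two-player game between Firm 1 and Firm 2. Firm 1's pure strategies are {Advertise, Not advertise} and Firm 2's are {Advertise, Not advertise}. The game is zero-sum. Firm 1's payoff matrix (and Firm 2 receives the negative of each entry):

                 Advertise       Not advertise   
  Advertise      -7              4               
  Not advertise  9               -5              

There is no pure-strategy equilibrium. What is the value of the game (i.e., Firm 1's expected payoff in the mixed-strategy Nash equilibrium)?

v = 1/25

Firm 2's mix must leave Firm 1 indifferent between Advertise and Not advertise.
  Firm 1's payoff to Advertise: q·(-7) + (1−q)·4 = -11q + 4
  Firm 1's payoff to Not advertise: q·9 + (1−q)·(-5) = 14q - 5
  -11q + 4 = 14q - 5  ⇒  -25q = -9  ⇒  q = 9/25.
The value is Firm 1's expected payoff against this mix (using Advertise): (9/25)·(-7) + (16/25)·4 = 1/25.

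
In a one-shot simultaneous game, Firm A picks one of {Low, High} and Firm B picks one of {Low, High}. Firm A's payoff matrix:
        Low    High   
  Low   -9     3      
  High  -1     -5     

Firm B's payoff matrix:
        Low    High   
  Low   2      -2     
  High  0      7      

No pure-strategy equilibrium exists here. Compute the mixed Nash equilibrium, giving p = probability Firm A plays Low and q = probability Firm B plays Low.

p = 7/11, q = 1/2

Firm A's mix must leave Firm B indifferent between Low and High.
  Firm B's payoff from Low: p·2 + (1−p)·0 = 2p
  Firm B's payoff from High: p·(-2) + (1−p)·7 = -9p + 7
  2p = -9p + 7  ⇒  11p = 7  ⇒  p = 7/11.
Set Firm A's expected payoff from Low equal to that from High:
  Firm A's expected payoff from Low: q·(-9) + (1−q)·3 = -12q + 3
  Firm A's expected payoff from High: q·(-1) + (1−q)·(-5) = 4q - 5
  -12q + 3 = 4q - 5  ⇒  -16q = -8  ⇒  q = 1/2.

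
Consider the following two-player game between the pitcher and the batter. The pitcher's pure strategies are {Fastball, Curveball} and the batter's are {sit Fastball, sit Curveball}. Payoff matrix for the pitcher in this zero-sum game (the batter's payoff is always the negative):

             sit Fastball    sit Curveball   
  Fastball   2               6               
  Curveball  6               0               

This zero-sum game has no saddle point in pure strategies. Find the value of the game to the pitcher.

Set the pitcher's expected payoff from Fastball equal to that from Curveball:
  the pitcher's expected payoff from Fastball: q·2 + (1−q)·6 = -4q + 6
  the pitcher's expected payoff from Curveball: q·6 + (1−q)·0 = 6q
  -4q + 6 = 6q  ⇒  -10q = -6  ⇒  q = 3/5.
The value is the pitcher's expected payoff against this mix (using Fastball): (3/5)·2 + (2/5)·6 = 18/5.

v = 18/5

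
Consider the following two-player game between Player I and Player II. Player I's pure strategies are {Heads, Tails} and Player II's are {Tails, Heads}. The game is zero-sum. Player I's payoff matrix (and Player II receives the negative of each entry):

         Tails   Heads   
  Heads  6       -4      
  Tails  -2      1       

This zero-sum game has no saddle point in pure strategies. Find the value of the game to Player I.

v = -2/13

In a mixed equilibrium Player I is indifferent between Heads and Tails; this condition fixes q.
  Player I's payoff to Heads: q·6 + (1−q)·(-4) = 10q - 4
  Player I's payoff to Tails: q·(-2) + (1−q)·1 = -3q + 1
  10q - 4 = -3q + 1  ⇒  13q = 5  ⇒  q = 5/13.
The value is Player I's expected payoff against this mix (using Heads): (5/13)·6 + (8/13)·(-4) = -2/13.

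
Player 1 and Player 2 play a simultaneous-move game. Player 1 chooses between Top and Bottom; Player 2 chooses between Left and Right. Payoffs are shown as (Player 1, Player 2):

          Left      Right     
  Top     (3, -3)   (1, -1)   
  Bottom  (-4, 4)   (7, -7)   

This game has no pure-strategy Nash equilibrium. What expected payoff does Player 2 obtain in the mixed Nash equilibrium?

Player 1's mix must leave Player 2 indifferent between Left and Right.
  Player 2's payoff to Left: p·(-3) + (1−p)·4 = -7p + 4
  Player 2's payoff to Right: p·(-1) + (1−p)·(-7) = 6p - 7
  -7p + 4 = 6p - 7  ⇒  -13p = -11  ⇒  p = 11/13.
At equilibrium Player 2 is indifferent across columns, so Player 2's payoff equals the payoff from Left: (11/13)·(-3) + (2/13)·4 = -25/13.

-25/13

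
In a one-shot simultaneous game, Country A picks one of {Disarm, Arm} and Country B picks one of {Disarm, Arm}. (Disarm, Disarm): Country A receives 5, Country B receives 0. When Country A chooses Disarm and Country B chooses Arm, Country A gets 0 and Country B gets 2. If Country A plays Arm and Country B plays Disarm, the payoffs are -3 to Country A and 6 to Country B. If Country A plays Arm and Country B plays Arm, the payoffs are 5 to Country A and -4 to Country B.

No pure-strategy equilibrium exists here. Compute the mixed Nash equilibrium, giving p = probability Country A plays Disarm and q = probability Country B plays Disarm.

Set Country B's expected payoff from Disarm equal to that from Arm:
  Country B's payoff to Disarm: p·0 + (1−p)·6 = -6p + 6
  Country B's payoff to Arm: p·2 + (1−p)·(-4) = 6p - 4
  -6p + 6 = 6p - 4  ⇒  -12p = -10  ⇒  p = 5/6.
For Country A to be willing to mix, Country A must be indifferent between Disarm and Arm, which pins down Country B's mix.
  Country A's expected payoff from Disarm: q·5 + (1−q)·0 = 5q
  Country A's expected payoff from Arm: q·(-3) + (1−q)·5 = -8q + 5
  5q = -8q + 5  ⇒  13q = 5  ⇒  q = 5/13.

p = 5/6, q = 5/13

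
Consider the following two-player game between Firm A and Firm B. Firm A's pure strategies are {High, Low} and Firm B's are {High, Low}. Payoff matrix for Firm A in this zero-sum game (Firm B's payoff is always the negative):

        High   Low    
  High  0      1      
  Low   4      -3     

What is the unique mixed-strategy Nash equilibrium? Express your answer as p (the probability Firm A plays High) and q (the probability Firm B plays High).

Firm B's indifference between High and Low determines Firm A's mixing probability p:
  Firm B's payoff from High: p·0 + (1−p)·(-4) = 4p - 4
  Firm B's payoff from Low: p·(-1) + (1−p)·3 = -4p + 3
  4p - 4 = -4p + 3  ⇒  8p = 7  ⇒  p = 7/8.
In a mixed equilibrium Firm A is indifferent between High and Low; this condition fixes q.
  Firm A's expected payoff from High: q·0 + (1−q)·1 = -q + 1
  Firm A's expected payoff from Low: q·4 + (1−q)·(-3) = 7q - 3
  -q + 1 = 7q - 3  ⇒  -8q = -4  ⇒  q = 1/2.

p = 7/8, q = 1/2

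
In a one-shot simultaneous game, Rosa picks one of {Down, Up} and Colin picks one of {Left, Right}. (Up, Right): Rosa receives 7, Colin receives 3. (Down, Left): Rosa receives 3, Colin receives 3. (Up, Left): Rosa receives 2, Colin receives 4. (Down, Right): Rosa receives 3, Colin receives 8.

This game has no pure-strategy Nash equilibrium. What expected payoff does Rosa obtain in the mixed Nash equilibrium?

For Rosa to be willing to mix, Rosa must be indifferent between Down and Up, which pins down Colin's mix.
  Rosa's expected payoff from Down: q·3 + (1−q)·3 = 3
  Rosa's expected payoff from Up: q·2 + (1−q)·7 = -5q + 7
  3 = -5q + 7  ⇒  5q = 4  ⇒  q = 4/5.
At equilibrium Rosa is indifferent across rows, so Rosa's payoff equals the payoff from Down: (4/5)·3 + (1/5)·3 = 3.

3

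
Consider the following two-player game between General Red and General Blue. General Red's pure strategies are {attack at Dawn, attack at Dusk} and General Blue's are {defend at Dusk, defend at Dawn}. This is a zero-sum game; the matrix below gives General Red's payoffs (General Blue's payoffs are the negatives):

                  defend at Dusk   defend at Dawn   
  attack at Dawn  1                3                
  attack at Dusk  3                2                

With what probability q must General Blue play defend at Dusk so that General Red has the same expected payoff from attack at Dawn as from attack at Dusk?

q = 1/3

General Red's indifference between attack at Dawn and attack at Dusk determines General Blue's mixing probability q:
  General Red's expected payoff from attack at Dawn: q·1 + (1−q)·3 = -2q + 3
  General Red's expected payoff from attack at Dusk: q·3 + (1−q)·2 = q + 2
  -2q + 3 = q + 2  ⇒  -3q = -1  ⇒  q = 1/3.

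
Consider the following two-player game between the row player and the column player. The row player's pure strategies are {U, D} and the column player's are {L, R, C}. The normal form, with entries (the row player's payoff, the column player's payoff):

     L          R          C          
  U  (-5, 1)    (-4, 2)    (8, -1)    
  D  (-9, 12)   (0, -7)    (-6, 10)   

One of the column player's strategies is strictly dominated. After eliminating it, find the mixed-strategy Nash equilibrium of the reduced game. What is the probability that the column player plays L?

The column player's strategy C is strictly dominated by L: 1 > -1 and 12 > 10. Eliminate C.
Set the row player's expected payoff from U equal to that from D:
  the row player's payoff from U: q·(-5) + (1−q)·(-4) = -q - 4
  the row player's payoff from D: q·(-9) + (1−q)·0 = -9q
  -q - 4 = -9q  ⇒  8q = 4  ⇒  q = 1/2.

q = 1/2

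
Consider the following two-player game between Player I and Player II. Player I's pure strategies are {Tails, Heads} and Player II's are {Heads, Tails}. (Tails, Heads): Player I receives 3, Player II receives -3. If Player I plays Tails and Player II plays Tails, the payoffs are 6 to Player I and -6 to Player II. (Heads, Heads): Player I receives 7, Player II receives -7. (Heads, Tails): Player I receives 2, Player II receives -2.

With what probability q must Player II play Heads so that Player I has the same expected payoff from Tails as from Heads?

In a mixed equilibrium Player I is indifferent between Tails and Heads; this condition fixes q.
  Player I's payoff from Tails: q·3 + (1−q)·6 = -3q + 6
  Player I's payoff from Heads: q·7 + (1−q)·2 = 5q + 2
  -3q + 6 = 5q + 2  ⇒  -8q = -4  ⇒  q = 1/2.

q = 1/2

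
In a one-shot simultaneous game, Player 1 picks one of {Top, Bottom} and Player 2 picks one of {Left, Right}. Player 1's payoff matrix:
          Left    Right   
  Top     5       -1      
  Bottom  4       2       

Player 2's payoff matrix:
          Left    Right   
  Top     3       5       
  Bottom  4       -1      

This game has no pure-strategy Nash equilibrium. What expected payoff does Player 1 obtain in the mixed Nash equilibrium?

Set Player 1's expected payoff from Top equal to that from Bottom:
  Player 1's payoff from Top: q·5 + (1−q)·(-1) = 6q - 1
  Player 1's payoff from Bottom: q·4 + (1−q)·2 = 2q + 2
  6q - 1 = 2q + 2  ⇒  4q = 3  ⇒  q = 3/4.
At equilibrium Player 1 is indifferent across rows, so Player 1's payoff equals the payoff from Top: (3/4)·5 + (1/4)·(-1) = 7/2.

7/2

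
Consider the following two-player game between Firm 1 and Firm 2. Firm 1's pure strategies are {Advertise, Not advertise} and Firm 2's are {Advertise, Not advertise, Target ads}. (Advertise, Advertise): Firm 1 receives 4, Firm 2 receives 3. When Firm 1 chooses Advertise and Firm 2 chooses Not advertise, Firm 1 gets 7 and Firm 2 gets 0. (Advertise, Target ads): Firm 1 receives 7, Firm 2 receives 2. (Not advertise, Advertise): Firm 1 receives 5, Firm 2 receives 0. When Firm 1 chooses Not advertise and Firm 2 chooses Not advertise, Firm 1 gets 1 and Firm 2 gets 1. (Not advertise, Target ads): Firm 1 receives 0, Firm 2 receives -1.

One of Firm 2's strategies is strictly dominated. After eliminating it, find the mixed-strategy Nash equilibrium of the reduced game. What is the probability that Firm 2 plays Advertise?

Firm 2's strategy Target ads is strictly dominated by Advertise: 3 > 2 and 0 > -1. Eliminate Target ads.
Firm 2's mix must leave Firm 1 indifferent between Advertise and Not advertise.
  Firm 1's expected payoff from Advertise: q·4 + (1−q)·7 = -3q + 7
  Firm 1's expected payoff from Not advertise: q·5 + (1−q)·1 = 4q + 1
  -3q + 7 = 4q + 1  ⇒  -7q = -6  ⇒  q = 6/7.

q = 6/7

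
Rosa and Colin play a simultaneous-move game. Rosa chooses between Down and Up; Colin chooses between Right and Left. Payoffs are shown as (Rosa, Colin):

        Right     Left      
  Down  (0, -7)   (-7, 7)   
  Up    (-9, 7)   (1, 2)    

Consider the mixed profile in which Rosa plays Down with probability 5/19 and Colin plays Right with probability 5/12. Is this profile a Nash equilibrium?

Given Colin's mix q = 5/12, Rosa's payoff from Down is -49/12 but from Up is -19/6. Rosa strictly prefers Up, so Rosa would not mix.
So the proposed profile is not a Nash equilibrium.

No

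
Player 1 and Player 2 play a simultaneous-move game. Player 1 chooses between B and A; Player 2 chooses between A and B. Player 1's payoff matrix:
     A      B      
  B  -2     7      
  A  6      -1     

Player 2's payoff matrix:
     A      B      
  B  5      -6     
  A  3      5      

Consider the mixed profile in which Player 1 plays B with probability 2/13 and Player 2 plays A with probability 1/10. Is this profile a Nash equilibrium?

Given Player 2's mix q = 1/10, Player 1's payoff from B is 61/10 but from A is -3/10. Player 1 strictly prefers B, so Player 1 would not mix.
So the proposed profile is not a Nash equilibrium.

No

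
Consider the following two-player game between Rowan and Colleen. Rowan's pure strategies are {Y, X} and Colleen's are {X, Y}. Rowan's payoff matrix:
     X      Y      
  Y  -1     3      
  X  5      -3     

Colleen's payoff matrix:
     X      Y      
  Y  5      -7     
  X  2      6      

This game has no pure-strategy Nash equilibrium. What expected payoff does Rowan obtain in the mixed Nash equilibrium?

Colleen's mix must leave Rowan indifferent between Y and X.
  Rowan's payoff to Y: q·(-1) + (1−q)·3 = -4q + 3
  Rowan's payoff to X: q·5 + (1−q)·(-3) = 8q - 3
  -4q + 3 = 8q - 3  ⇒  -12q = -6  ⇒  q = 1/2.
At equilibrium Rowan is indifferent across rows, so Rowan's payoff equals the payoff from Y: (1/2)·(-1) + (1/2)·3 = 1.

1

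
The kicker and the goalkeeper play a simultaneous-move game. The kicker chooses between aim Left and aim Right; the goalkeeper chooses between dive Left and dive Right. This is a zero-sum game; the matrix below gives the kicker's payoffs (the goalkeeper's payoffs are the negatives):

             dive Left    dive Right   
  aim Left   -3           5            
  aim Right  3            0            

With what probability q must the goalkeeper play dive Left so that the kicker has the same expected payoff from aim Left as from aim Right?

For the kicker to be willing to mix, the kicker must be indifferent between aim Left and aim Right, which pins down the goalkeeper's mix.
  the kicker's payoff to aim Left: q·(-3) + (1−q)·5 = -8q + 5
  the kicker's payoff to aim Right: q·3 + (1−q)·0 = 3q
  -8q + 5 = 3q  ⇒  -11q = -5  ⇒  q = 5/11.

q = 5/11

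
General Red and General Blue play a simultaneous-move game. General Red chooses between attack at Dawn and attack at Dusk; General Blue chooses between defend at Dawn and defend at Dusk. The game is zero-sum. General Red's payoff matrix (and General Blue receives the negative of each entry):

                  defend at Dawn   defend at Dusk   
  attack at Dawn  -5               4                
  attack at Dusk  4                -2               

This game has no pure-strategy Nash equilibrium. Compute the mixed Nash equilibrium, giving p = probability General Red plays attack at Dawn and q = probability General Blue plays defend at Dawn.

p = 2/5, q = 2/5

Set General Blue's expected payoff from defend at Dawn equal to that from defend at Dusk:
  General Blue's expected payoff from defend at Dawn: p·5 + (1−p)·(-4) = 9p - 4
  General Blue's expected payoff from defend at Dusk: p·(-4) + (1−p)·2 = -6p + 2
  9p - 4 = -6p + 2  ⇒  15p = 6  ⇒  p = 2/5.
For General Red to be willing to mix, General Red must be indifferent between attack at Dawn and attack at Dusk, which pins down General Blue's mix.
  General Red's expected payoff from attack at Dawn: q·(-5) + (1−q)·4 = -9q + 4
  General Red's expected payoff from attack at Dusk: q·4 + (1−q)·(-2) = 6q - 2
  -9q + 4 = 6q - 2  ⇒  -15q = -6  ⇒  q = 2/5.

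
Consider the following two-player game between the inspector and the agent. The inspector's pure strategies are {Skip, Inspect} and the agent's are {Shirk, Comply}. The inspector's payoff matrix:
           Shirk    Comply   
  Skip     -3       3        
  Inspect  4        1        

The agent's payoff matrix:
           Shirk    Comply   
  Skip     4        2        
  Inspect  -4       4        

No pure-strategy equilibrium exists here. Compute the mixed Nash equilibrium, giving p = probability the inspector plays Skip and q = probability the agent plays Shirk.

p = 4/5, q = 2/9

For the agent to be willing to mix, the agent must be indifferent between Shirk and Comply, which pins down the inspector's mix.
  the agent's payoff from Shirk: p·4 + (1−p)·(-4) = 8p - 4
  the agent's payoff from Comply: p·2 + (1−p)·4 = -2p + 4
  8p - 4 = -2p + 4  ⇒  10p = 8  ⇒  p = 4/5.
In a mixed equilibrium the inspector is indifferent between Skip and Inspect; this condition fixes q.
  the inspector's expected payoff from Skip: q·(-3) + (1−q)·3 = -6q + 3
  the inspector's expected payoff from Inspect: q·4 + (1−q)·1 = 3q + 1
  -6q + 3 = 3q + 1  ⇒  -9q = -2  ⇒  q = 2/9.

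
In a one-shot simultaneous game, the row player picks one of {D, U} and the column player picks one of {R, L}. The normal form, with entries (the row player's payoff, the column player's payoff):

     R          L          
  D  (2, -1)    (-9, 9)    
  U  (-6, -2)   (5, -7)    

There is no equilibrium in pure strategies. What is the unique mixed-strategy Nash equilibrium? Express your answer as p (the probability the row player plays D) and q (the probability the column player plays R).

p = 1/3, q = 7/11

In a mixed equilibrium the column player is indifferent between R and L; this condition fixes p.
  the column player's expected payoff from R: p·(-1) + (1−p)·(-2) = p - 2
  the column player's expected payoff from L: p·9 + (1−p)·(-7) = 16p - 7
  p - 2 = 16p - 7  ⇒  -15p = -5  ⇒  p = 1/3.
The column player's mix must leave the row player indifferent between D and U.
  the row player's payoff to D: q·2 + (1−q)·(-9) = 11q - 9
  the row player's payoff to U: q·(-6) + (1−q)·5 = -11q + 5
  11q - 9 = -11q + 5  ⇒  22q = 14  ⇒  q = 7/11.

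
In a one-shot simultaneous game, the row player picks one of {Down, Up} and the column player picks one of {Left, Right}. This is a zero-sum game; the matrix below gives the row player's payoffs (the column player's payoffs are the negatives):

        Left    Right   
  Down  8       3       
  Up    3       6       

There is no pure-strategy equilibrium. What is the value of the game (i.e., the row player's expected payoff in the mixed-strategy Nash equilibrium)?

Set the row player's expected payoff from Down equal to that from Up:
  the row player's expected payoff from Down: q·8 + (1−q)·3 = 5q + 3
  the row player's expected payoff from Up: q·3 + (1−q)·6 = -3q + 6
  5q + 3 = -3q + 6  ⇒  8q = 3  ⇒  q = 3/8.
The value is the row player's expected payoff against this mix (using Down): (3/8)·8 + (5/8)·3 = 39/8.

v = 39/8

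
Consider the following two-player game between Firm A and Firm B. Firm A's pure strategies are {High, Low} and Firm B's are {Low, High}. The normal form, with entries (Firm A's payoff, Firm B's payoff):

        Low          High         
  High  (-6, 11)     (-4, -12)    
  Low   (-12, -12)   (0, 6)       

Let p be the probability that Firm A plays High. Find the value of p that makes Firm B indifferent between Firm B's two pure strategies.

For Firm B to be willing to mix, Firm B must be indifferent between Low and High, which pins down Firm A's mix.
  Firm B's payoff to Low: p·11 + (1−p)·(-12) = 23p - 12
  Firm B's payoff to High: p·(-12) + (1−p)·6 = -18p + 6
  23p - 12 = -18p + 6  ⇒  41p = 18  ⇒  p = 18/41.

p = 18/41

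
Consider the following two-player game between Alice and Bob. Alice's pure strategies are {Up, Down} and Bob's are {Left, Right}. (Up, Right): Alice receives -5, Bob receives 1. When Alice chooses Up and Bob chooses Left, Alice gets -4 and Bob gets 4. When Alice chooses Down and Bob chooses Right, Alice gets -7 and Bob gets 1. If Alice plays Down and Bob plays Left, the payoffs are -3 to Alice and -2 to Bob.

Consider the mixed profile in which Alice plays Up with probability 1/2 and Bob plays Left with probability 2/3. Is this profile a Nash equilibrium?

Yes

Check Bob's indifference given Alice's mix p = 1/2:
  payoff from Left = 1; payoff from Right = 1 — equal.
Check Alice's indifference given Bob's mix q = 2/3:
  payoff from Up = -13/3; payoff from Down = -13/3 — equal.
Both players are indifferent, so neither can profitably deviate.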